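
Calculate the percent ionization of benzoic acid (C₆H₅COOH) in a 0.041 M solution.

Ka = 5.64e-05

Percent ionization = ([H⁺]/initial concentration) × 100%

Using Ka equilibrium: x² + Ka×x - Ka×C = 0. Solving: [H⁺] = 1.4927e-03. Percent = (1.4927e-03/0.041) × 100

Percent ionization = 3.64%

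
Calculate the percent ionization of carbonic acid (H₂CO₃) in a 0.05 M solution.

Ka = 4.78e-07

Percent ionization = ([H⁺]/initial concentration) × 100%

Using Ka equilibrium: x² + Ka×x - Ka×C = 0. Solving: [H⁺] = 1.5436e-04. Percent = (1.5436e-04/0.05) × 100

Percent ionization = 0.309%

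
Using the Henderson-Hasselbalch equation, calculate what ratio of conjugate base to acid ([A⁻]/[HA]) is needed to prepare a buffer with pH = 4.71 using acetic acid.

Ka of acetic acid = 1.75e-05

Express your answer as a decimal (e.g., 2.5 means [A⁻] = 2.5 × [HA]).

pKa = -log(1.75e-05) = 4.7570. pH = pKa + log([A⁻]/[HA]), so log([A⁻]/[HA]) = pH − pKa = 4.71 − 4.7570 = -0.0470. [A⁻]/[HA] = 10^(-0.0470) = 0.898

[A⁻]/[HA] = 0.898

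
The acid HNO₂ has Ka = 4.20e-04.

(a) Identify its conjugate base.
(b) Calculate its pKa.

(a) The conjugate base is formed by removing one H⁺ from HNO₂, giving NO₂⁻. (b) pKa = -log(Ka) = -log(4.20e-04) = 3.38.

Conjugate base: NO₂⁻; pK_a = 3.38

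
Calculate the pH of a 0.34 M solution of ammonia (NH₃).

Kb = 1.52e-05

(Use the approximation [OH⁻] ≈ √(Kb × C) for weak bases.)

[OH⁻] = √(Kb × C) = √(1.52e-05 × 0.34) = 2.2733e-03. pOH = 2.64, pH = 14 - pOH

pH = 11.36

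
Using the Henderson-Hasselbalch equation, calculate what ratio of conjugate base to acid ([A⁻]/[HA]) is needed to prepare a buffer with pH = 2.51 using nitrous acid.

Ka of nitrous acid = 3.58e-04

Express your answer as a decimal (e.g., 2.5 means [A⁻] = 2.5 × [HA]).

pKa = -log(3.58e-04) = 3.4461. pH = pKa + log([A⁻]/[HA]), so log([A⁻]/[HA]) = pH − pKa = 2.51 − 3.4461 = -0.9361. [A⁻]/[HA] = 10^(-0.9361) = 0.116

[A⁻]/[HA] = 0.116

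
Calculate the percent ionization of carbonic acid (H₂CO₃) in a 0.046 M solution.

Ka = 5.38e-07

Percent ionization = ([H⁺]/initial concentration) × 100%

Using Ka equilibrium: x² + Ka×x - Ka×C = 0. Solving: [H⁺] = 1.5705e-04. Percent = (1.5705e-04/0.046) × 100

Percent ionization = 0.341%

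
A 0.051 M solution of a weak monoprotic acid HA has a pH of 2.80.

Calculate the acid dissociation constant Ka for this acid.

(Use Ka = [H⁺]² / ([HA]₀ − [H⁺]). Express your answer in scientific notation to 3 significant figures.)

[H⁺] = 10^(−pH) = 10^(−2.80) = 1.585e-03 M. For HA ⇌ H⁺ + A⁻, Ka = [H⁺][A⁻]/[HA] = [H⁺]² / ([HA]₀ − [H⁺]) = (1.585e-03)² / (0.051 − 1.585e-03) = 5.08e-05.

K_a = 5.08e-05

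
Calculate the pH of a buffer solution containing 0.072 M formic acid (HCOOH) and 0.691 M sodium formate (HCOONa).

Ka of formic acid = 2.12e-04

pKa = -log(2.12e-04) = 3.67. pH = pKa + log([A⁻]/[HA]) = 3.67 + log(0.691/0.072)

pH = 4.66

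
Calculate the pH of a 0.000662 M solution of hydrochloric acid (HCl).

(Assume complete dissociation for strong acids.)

[H⁺] = 0.000662 M for strong acid. pH = -log[H⁺] = -log(0.000662)

pH = 3.18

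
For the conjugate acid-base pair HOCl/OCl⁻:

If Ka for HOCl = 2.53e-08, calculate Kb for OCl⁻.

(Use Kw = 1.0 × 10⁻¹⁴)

For a conjugate pair Ka × Kb = Kw, so Kb = Kw/Ka = 1.0 × 10⁻¹⁴ / 2.53e-08 = 3.95e-07.

K_b = 3.95e-07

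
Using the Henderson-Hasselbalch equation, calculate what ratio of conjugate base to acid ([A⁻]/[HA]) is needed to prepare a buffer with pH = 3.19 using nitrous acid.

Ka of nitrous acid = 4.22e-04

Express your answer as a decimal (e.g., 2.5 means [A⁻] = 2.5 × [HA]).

pKa = -log(4.22e-04) = 3.3747. pH = pKa + log([A⁻]/[HA]), so log([A⁻]/[HA]) = pH − pKa = 3.19 − 3.3747 = -0.1847. [A⁻]/[HA] = 10^(-0.1847) = 0.654

[A⁻]/[HA] = 0.654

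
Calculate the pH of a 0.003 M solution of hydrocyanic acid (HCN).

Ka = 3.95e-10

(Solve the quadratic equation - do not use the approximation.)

x² + Ka×x - Ka×C = 0. Using quadratic formula: [H⁺] = 1.0884e-06

pH = 5.96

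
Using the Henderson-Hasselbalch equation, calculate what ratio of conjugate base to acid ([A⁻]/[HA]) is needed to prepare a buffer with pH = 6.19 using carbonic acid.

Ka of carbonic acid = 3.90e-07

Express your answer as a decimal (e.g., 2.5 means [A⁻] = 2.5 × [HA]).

pKa = -log(3.90e-07) = 6.4089. pH = pKa + log([A⁻]/[HA]), so log([A⁻]/[HA]) = pH − pKa = 6.19 − 6.4089 = -0.2189. [A⁻]/[HA] = 10^(-0.2189) = 0.604

[A⁻]/[HA] = 0.604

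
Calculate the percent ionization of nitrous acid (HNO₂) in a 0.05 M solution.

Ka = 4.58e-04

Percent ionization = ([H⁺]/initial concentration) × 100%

Using Ka equilibrium: x² + Ka×x - Ka×C = 0. Solving: [H⁺] = 4.5619e-03. Percent = (4.5619e-03/0.05) × 100

Percent ionization = 9.12%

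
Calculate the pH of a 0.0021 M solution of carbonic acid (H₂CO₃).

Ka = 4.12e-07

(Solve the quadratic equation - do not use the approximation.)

x² + Ka×x - Ka×C = 0. Using quadratic formula: [H⁺] = 2.9209e-05

pH = 4.53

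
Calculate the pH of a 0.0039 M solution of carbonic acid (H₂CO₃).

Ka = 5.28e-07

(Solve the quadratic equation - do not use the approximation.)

x² + Ka×x - Ka×C = 0. Using quadratic formula: [H⁺] = 4.5115e-05

pH = 4.35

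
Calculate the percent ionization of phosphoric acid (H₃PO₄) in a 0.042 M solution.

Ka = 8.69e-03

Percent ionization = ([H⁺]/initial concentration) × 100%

Using Ka equilibrium: x² + Ka×x - Ka×C = 0. Solving: [H⁺] = 1.5247e-02. Percent = (1.5247e-02/0.042) × 100

Percent ionization = 36.3%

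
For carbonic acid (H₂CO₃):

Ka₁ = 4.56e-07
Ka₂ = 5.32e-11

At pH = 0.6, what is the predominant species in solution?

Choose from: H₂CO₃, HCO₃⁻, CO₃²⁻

pKa₁ = 6.34, pKa₂ = 10.27. For a polyprotic acid the predominant species crosses at each pKa: below pKa_n the protonated form dominates, above it the deprotonated form does. At pH = 0.6, the predominant species is H₂CO₃.

H₂CO₃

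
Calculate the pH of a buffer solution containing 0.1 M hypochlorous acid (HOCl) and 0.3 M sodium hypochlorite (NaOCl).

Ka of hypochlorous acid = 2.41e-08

pKa = -log(2.41e-08) = 7.62. pH = pKa + log([A⁻]/[HA]) = 7.62 + log(0.3/0.1)

pH = 8.10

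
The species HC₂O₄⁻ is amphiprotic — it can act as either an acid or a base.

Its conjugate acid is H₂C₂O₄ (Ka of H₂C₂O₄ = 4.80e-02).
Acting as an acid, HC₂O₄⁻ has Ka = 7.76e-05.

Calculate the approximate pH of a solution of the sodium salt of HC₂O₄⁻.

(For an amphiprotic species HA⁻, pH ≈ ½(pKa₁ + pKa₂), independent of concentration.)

pKa₁ = -log(4.80e-02) = 1.32; pKa₂ = -log(7.76e-05) = 4.11. For an amphiprotic species, pH ≈ ½(pKa₁ + pKa₂) = ½(1.32 + 4.11) = 2.71.

pH = 2.71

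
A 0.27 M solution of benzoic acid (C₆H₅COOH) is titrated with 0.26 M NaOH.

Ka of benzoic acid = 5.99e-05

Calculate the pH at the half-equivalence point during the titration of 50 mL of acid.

At half-equivalence [HA] = [A⁻], so Henderson-Hasselbalch gives pH = pKa = -log(5.99e-05) = 4.22.

pH = pKa = 4.22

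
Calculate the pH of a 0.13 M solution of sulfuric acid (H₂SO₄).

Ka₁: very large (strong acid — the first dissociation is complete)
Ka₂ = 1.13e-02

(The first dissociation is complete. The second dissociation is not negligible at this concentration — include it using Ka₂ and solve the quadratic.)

First dissociation is complete: [H⁺]₀ = [HSO₄⁻]₀ = C = 0.13 M. Second dissociation HSO₄⁻ ⇌ H⁺ + SO₄²⁻: let x = [SO₄²⁻]. Ka₂ = (C + x)·x / (C − x) = 1.13e-02 → x² + (C + Ka₂)·x − Ka₂·C = 0 → x² + 0.14130·x − 1.469e-03 = 0. x = (−0.14130 + √(0.14130² + 4 × 1.469e-03)) / 2 = 9.7268e-03 M. [H⁺] = C + x = 0.13 + 9.7268e-03 = 1.3973e-01 M. pH = -log(1.3973e-01) = 0.85.

pH = 0.85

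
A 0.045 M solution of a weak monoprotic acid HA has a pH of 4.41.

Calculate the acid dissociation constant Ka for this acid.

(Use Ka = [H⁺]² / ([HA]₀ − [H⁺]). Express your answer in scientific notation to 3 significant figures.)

[H⁺] = 10^(−pH) = 10^(−4.41) = 3.890e-05 M. For HA ⇌ H⁺ + A⁻, Ka = [H⁺][A⁻]/[HA] = [H⁺]² / ([HA]₀ − [H⁺]) = (3.890e-05)² / (0.045 − 3.890e-05) = 3.37e-08.

K_a = 3.37e-08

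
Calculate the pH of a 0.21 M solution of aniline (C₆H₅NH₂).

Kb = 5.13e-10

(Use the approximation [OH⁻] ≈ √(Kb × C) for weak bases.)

[OH⁻] = √(Kb × C) = √(5.13e-10 × 0.21) = 1.0379e-05. pOH = 4.98, pH = 14 - pOH

pH = 9.02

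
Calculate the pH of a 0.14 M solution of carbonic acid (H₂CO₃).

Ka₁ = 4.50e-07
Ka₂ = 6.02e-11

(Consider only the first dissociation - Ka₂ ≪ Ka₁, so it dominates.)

First dissociation dominates. From Ka₁ = [H⁺][HA⁻]/[H₂A], x² + Ka₁·x − Ka₁·C = 0 with C = 0.14 M and Ka₁ = 4.50e-07. Solving: [H⁺] = (−Ka₁ + √(Ka₁² + 4·Ka₁·C)) / 2 = 2.5077e-04 M. pH = -log(2.5077e-04) = 3.60.

pH = 3.60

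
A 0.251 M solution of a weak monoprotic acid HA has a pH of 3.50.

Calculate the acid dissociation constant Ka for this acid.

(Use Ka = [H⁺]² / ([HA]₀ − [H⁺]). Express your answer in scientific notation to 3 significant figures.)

[H⁺] = 10^(−pH) = 10^(−3.50) = 3.162e-04 M. For HA ⇌ H⁺ + A⁻, Ka = [H⁺][A⁻]/[HA] = [H⁺]² / ([HA]₀ − [H⁺]) = (3.162e-04)² / (0.251 − 3.162e-04) = 3.99e-07.

K_a = 3.99e-07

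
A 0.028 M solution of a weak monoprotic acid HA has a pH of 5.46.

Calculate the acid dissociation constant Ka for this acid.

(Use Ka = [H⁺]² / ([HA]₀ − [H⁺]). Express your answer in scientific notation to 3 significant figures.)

[H⁺] = 10^(−pH) = 10^(−5.46) = 3.467e-06 M. For HA ⇌ H⁺ + A⁻, Ka = [H⁺][A⁻]/[HA] = [H⁺]² / ([HA]₀ − [H⁺]) = (3.467e-06)² / (0.028 − 3.467e-06) = 4.29e-10.

K_a = 4.29e-10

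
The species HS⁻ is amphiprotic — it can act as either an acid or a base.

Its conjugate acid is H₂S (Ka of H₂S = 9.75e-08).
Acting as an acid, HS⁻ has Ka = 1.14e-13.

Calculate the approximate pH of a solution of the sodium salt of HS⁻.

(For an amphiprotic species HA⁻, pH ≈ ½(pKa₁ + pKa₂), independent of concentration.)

pKa₁ = -log(9.75e-08) = 7.01; pKa₂ = -log(1.14e-13) = 12.94. For an amphiprotic species, pH ≈ ½(pKa₁ + pKa₂) = ½(7.01 + 12.94) = 9.98.

pH = 9.98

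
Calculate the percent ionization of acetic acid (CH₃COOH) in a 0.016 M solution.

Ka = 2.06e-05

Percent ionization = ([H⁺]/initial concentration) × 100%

Using Ka equilibrium: x² + Ka×x - Ka×C = 0. Solving: [H⁺] = 5.6390e-04. Percent = (5.6390e-04/0.016) × 100

Percent ionization = 3.52%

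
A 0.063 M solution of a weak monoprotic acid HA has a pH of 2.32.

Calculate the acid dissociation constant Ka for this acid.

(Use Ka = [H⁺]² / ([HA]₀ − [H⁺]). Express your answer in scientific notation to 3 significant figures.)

[H⁺] = 10^(−pH) = 10^(−2.32) = 4.786e-03 M. For HA ⇌ H⁺ + A⁻, Ka = [H⁺][A⁻]/[HA] = [H⁺]² / ([HA]₀ − [H⁺]) = (4.786e-03)² / (0.063 − 4.786e-03) = 3.94e-04.

K_a = 3.94e-04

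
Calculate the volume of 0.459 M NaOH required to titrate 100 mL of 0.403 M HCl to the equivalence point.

At equivalence: moles acid = moles base. moles HCl = 0.403 × 100/1000 = 0.0403 mol. V_base = moles / 0.459 × 1000 = 87.8 mL.

V_{base} = 87.8 mL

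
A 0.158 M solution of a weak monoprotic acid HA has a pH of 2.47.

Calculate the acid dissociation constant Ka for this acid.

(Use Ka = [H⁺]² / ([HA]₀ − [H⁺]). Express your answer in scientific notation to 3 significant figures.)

[H⁺] = 10^(−pH) = 10^(−2.47) = 3.388e-03 M. For HA ⇌ H⁺ + A⁻, Ka = [H⁺][A⁻]/[HA] = [H⁺]² / ([HA]₀ − [H⁺]) = (3.388e-03)² / (0.158 − 3.388e-03) = 7.43e-05.

K_a = 7.43e-05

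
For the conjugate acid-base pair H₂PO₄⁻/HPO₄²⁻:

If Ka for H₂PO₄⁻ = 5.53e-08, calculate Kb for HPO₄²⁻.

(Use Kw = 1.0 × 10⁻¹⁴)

For a conjugate pair Ka × Kb = Kw, so Kb = Kw/Ka = 1.0 × 10⁻¹⁴ / 5.53e-08 = 1.81e-07.

K_b = 1.81e-07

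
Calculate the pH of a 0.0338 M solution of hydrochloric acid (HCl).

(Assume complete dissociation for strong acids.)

[H⁺] = 0.0338 M for strong acid. pH = -log[H⁺] = -log(0.0338)

pH = 1.47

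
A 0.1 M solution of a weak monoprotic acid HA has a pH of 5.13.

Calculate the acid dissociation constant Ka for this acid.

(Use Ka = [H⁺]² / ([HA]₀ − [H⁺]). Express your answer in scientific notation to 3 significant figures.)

[H⁺] = 10^(−pH) = 10^(−5.13) = 7.413e-06 M. For HA ⇌ H⁺ + A⁻, Ka = [H⁺][A⁻]/[HA] = [H⁺]² / ([HA]₀ − [H⁺]) = (7.413e-06)² / (0.1 − 7.413e-06) = 5.50e-10.

K_a = 5.50e-10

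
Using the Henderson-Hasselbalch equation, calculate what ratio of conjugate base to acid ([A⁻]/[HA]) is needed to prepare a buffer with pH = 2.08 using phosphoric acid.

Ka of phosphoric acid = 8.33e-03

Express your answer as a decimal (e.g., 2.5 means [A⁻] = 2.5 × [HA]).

pKa = -log(8.33e-03) = 2.0794. pH = pKa + log([A⁻]/[HA]), so log([A⁻]/[HA]) = pH − pKa = 2.08 − 2.0794 = 0.0006. [A⁻]/[HA] = 10^(0.0006) = 1.00

[A⁻]/[HA] = 1.00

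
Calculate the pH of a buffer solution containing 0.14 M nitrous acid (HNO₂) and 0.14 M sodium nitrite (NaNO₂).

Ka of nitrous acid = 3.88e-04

pKa = -log(3.88e-04) = 3.41. pH = pKa + log([A⁻]/[HA]) = 3.41 + log(0.14/0.14)

pH = 3.41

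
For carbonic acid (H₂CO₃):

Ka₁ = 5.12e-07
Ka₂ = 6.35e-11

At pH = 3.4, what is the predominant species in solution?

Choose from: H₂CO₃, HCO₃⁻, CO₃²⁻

pKa₁ = 6.29, pKa₂ = 10.20. For a polyprotic acid the predominant species crosses at each pKa: below pKa_n the protonated form dominates, above it the deprotonated form does. At pH = 3.4, the predominant species is H₂CO₃.

H₂CO₃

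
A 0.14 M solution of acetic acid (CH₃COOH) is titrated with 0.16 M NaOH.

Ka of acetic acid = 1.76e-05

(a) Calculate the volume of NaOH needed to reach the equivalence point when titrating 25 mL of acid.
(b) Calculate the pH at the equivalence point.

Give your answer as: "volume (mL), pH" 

moles acid = 0.14 × 25/1000 = 0.0035 mol; V_base = moles/0.16 × 1000 = 21.9 mL. At equivalence only the conjugate base is present: [A⁻] = 0.0035/0.047 = 7.4667e-02 M. Kb = Kw/Ka = 5.68e-10; [OH⁻] = √(Kb × [A⁻]) = 6.5134e-06; pOH = 5.19; pH = 14 - pOH = 8.81.

V = 21.9 mL, pH = 8.81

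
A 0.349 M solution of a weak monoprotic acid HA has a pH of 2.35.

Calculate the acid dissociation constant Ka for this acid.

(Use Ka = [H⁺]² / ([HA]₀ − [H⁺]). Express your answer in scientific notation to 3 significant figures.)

[H⁺] = 10^(−pH) = 10^(−2.35) = 4.467e-03 M. For HA ⇌ H⁺ + A⁻, Ka = [H⁺][A⁻]/[HA] = [H⁺]² / ([HA]₀ − [H⁺]) = (4.467e-03)² / (0.349 − 4.467e-03) = 5.79e-05.

K_a = 5.79e-05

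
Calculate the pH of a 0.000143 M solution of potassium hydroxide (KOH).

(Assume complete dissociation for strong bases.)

[OH⁻] = 0.000143 M for strong base. pOH = -log[OH⁻] = 3.84, pH = 14 - pOH

pH = 10.16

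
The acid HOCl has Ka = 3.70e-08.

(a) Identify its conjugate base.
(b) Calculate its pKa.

(a) The conjugate base is formed by removing one H⁺ from HOCl, giving OCl⁻. (b) pKa = -log(Ka) = -log(3.70e-08) = 7.43.

Conjugate base: OCl⁻; pK_a = 7.43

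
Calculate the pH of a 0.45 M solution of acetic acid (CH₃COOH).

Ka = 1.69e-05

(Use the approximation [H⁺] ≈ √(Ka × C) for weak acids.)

[H⁺] = √(Ka × C) = √(1.69e-05 × 0.45) = 2.7577e-03. pH = -log(2.7577e-03)

pH = 2.56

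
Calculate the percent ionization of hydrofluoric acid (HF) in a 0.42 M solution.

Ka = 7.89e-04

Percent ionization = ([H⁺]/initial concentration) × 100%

Using Ka equilibrium: x² + Ka×x - Ka×C = 0. Solving: [H⁺] = 1.7814e-02. Percent = (1.7814e-02/0.42) × 100

Percent ionization = 4.24%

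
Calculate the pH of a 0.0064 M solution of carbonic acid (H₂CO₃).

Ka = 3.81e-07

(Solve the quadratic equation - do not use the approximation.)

x² + Ka×x - Ka×C = 0. Using quadratic formula: [H⁺] = 4.9190e-05

pH = 4.31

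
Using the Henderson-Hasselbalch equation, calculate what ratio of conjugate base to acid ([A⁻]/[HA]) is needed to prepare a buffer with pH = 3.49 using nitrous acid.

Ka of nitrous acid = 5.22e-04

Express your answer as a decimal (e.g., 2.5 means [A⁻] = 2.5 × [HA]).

pKa = -log(5.22e-04) = 3.2823. pH = pKa + log([A⁻]/[HA]), so log([A⁻]/[HA]) = pH − pKa = 3.49 − 3.2823 = 0.2077. [A⁻]/[HA] = 10^(0.2077) = 1.61

[A⁻]/[HA] = 1.61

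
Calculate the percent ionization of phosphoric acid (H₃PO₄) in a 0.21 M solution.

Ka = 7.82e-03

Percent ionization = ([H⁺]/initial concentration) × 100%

Using Ka equilibrium: x² + Ka×x - Ka×C = 0. Solving: [H⁺] = 3.6802e-02. Percent = (3.6802e-02/0.21) × 100

Percent ionization = 17.5%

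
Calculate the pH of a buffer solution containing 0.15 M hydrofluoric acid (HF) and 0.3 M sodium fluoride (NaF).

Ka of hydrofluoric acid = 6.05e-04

pKa = -log(6.05e-04) = 3.22. pH = pKa + log([A⁻]/[HA]) = 3.22 + log(0.3/0.15)

pH = 3.52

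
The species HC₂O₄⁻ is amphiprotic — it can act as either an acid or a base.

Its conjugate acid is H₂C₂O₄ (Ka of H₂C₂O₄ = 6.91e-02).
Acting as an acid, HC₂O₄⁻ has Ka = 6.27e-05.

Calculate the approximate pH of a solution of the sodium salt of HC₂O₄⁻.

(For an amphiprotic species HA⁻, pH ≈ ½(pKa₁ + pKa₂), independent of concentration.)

pKa₁ = -log(6.91e-02) = 1.16; pKa₂ = -log(6.27e-05) = 4.20. For an amphiprotic species, pH ≈ ½(pKa₁ + pKa₂) = ½(1.16 + 4.20) = 2.68.

pH = 2.68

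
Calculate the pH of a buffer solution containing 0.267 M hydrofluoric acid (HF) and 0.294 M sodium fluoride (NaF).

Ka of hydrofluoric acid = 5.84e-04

pKa = -log(5.84e-04) = 3.23. pH = pKa + log([A⁻]/[HA]) = 3.23 + log(0.294/0.267)

pH = 3.28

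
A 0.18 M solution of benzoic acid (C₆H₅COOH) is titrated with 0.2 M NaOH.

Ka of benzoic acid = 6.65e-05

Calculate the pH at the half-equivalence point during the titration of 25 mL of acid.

At half-equivalence [HA] = [A⁻], so Henderson-Hasselbalch gives pH = pKa = -log(6.65e-05) = 4.18.

pH = pKa = 4.18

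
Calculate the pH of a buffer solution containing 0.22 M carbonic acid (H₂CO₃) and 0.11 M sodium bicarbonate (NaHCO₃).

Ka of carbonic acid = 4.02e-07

pKa = -log(4.02e-07) = 6.40. pH = pKa + log([A⁻]/[HA]) = 6.40 + log(0.11/0.22)

pH = 6.09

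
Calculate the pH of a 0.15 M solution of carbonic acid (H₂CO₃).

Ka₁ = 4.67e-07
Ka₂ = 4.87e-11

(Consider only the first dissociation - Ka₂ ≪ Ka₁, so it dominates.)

First dissociation dominates. From Ka₁ = [H⁺][HA⁻]/[H₂A], x² + Ka₁·x − Ka₁·C = 0 with C = 0.15 M and Ka₁ = 4.67e-07. Solving: [H⁺] = (−Ka₁ + √(Ka₁² + 4·Ka₁·C)) / 2 = 2.6444e-04 M. pH = -log(2.6444e-04) = 3.58.

pH = 3.58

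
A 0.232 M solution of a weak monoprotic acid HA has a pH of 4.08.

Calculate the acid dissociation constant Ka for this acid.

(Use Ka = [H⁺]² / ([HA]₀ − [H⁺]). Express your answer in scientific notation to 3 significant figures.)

[H⁺] = 10^(−pH) = 10^(−4.08) = 8.318e-05 M. For HA ⇌ H⁺ + A⁻, Ka = [H⁺][A⁻]/[HA] = [H⁺]² / ([HA]₀ − [H⁺]) = (8.318e-05)² / (0.232 − 8.318e-05) = 2.98e-08.

K_a = 2.98e-08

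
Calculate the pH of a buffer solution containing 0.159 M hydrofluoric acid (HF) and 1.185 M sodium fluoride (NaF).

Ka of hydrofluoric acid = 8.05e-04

pKa = -log(8.05e-04) = 3.09. pH = pKa + log([A⁻]/[HA]) = 3.09 + log(1.185/0.159)

pH = 3.97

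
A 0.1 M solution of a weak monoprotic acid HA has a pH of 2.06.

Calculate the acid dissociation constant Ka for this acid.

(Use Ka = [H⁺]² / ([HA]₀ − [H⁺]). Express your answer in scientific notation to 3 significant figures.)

[H⁺] = 10^(−pH) = 10^(−2.06) = 8.710e-03 M. For HA ⇌ H⁺ + A⁻, Ka = [H⁺][A⁻]/[HA] = [H⁺]² / ([HA]₀ − [H⁺]) = (8.710e-03)² / (0.1 − 8.710e-03) = 8.31e-04.

K_a = 8.31e-04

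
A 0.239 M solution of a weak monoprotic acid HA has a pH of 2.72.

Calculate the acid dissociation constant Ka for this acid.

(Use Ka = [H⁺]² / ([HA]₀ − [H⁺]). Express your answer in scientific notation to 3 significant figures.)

[H⁺] = 10^(−pH) = 10^(−2.72) = 1.905e-03 M. For HA ⇌ H⁺ + A⁻, Ka = [H⁺][A⁻]/[HA] = [H⁺]² / ([HA]₀ − [H⁺]) = (1.905e-03)² / (0.239 − 1.905e-03) = 1.53e-05.

K_a = 1.53e-05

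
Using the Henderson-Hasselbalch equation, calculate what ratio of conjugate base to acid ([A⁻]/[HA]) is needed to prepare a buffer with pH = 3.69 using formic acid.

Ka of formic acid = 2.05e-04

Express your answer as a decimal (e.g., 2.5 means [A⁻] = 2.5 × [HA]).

pKa = -log(2.05e-04) = 3.6882. pH = pKa + log([A⁻]/[HA]), so log([A⁻]/[HA]) = pH − pKa = 3.69 − 3.6882 = 0.0018. [A⁻]/[HA] = 10^(0.0018) = 1.00

[A⁻]/[HA] = 1.00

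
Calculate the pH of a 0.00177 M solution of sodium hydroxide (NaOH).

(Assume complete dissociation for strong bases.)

[OH⁻] = 0.00177 M for strong base. pOH = -log[OH⁻] = 2.75, pH = 14 - pOH

pH = 11.25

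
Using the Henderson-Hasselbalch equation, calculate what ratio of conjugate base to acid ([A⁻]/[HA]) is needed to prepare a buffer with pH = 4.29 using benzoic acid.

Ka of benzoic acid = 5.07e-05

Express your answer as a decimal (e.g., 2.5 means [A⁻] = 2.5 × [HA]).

pKa = -log(5.07e-05) = 4.2950. pH = pKa + log([A⁻]/[HA]), so log([A⁻]/[HA]) = pH − pKa = 4.29 − 4.2950 = -0.0050. [A⁻]/[HA] = 10^(-0.0050) = 0.989

[A⁻]/[HA] = 0.989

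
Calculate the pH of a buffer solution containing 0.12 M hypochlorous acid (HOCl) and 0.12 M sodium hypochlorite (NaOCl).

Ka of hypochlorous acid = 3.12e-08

pKa = -log(3.12e-08) = 7.51. pH = pKa + log([A⁻]/[HA]) = 7.51 + log(0.12/0.12)

pH = 7.51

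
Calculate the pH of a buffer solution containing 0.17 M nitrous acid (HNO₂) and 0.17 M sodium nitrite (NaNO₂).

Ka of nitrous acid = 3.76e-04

pKa = -log(3.76e-04) = 3.42. pH = pKa + log([A⁻]/[HA]) = 3.42 + log(0.17/0.17)

pH = 3.42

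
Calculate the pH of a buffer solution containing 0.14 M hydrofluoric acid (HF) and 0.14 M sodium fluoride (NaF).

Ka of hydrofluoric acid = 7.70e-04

pKa = -log(7.70e-04) = 3.11. pH = pKa + log([A⁻]/[HA]) = 3.11 + log(0.14/0.14)

pH = 3.11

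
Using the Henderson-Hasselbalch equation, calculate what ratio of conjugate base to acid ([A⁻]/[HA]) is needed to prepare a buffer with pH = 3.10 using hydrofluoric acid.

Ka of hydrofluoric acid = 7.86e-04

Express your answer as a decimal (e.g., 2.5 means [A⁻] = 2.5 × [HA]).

pKa = -log(7.86e-04) = 3.1046. pH = pKa + log([A⁻]/[HA]), so log([A⁻]/[HA]) = pH − pKa = 3.10 − 3.1046 = -0.0046. [A⁻]/[HA] = 10^(-0.0046) = 0.990

[A⁻]/[HA] = 0.990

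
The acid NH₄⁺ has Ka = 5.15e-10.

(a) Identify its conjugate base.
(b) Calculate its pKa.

(a) The conjugate base is formed by removing one H⁺ from NH₄⁺, giving NH₃. (b) pKa = -log(Ka) = -log(5.15e-10) = 9.29.

Conjugate base: NH₃; pK_a = 9.29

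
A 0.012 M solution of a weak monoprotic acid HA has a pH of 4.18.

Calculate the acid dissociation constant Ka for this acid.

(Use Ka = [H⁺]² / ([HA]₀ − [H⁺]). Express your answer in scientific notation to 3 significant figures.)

[H⁺] = 10^(−pH) = 10^(−4.18) = 6.607e-05 M. For HA ⇌ H⁺ + A⁻, Ka = [H⁺][A⁻]/[HA] = [H⁺]² / ([HA]₀ − [H⁺]) = (6.607e-05)² / (0.012 − 6.607e-05) = 3.66e-07.

K_a = 3.66e-07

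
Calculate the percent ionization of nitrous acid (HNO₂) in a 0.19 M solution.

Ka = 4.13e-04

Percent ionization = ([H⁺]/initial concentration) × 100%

Using Ka equilibrium: x² + Ka×x - Ka×C = 0. Solving: [H⁺] = 8.6542e-03. Percent = (8.6542e-03/0.19) × 100

Percent ionization = 4.55%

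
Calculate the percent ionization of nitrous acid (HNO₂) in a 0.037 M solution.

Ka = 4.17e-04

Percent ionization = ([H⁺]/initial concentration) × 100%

Using Ka equilibrium: x² + Ka×x - Ka×C = 0. Solving: [H⁺] = 3.7250e-03. Percent = (3.7250e-03/0.037) × 100

Percent ionization = 10.1%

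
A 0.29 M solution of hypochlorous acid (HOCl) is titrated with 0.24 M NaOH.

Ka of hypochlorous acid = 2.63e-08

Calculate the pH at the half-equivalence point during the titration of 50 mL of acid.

At half-equivalence [HA] = [A⁻], so Henderson-Hasselbalch gives pH = pKa = -log(2.63e-08) = 7.58.

pH = pKa = 7.58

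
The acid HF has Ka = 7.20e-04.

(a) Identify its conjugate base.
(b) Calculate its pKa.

(a) The conjugate base is formed by removing one H⁺ from HF, giving F⁻. (b) pKa = -log(Ka) = -log(7.20e-04) = 3.14.

Conjugate base: F⁻; pK_a = 3.14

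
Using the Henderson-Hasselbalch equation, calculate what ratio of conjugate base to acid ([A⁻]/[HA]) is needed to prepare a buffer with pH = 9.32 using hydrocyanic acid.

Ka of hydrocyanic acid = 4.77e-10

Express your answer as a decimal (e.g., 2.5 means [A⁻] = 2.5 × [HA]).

pKa = -log(4.77e-10) = 9.3215. pH = pKa + log([A⁻]/[HA]), so log([A⁻]/[HA]) = pH − pKa = 9.32 − 9.3215 = -0.0015. [A⁻]/[HA] = 10^(-0.0015) = 0.997

[A⁻]/[HA] = 0.997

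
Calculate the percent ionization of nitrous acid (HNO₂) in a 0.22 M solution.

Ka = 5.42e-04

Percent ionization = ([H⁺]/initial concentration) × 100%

Using Ka equilibrium: x² + Ka×x - Ka×C = 0. Solving: [H⁺] = 1.0652e-02. Percent = (1.0652e-02/0.22) × 100

Percent ionization = 4.84%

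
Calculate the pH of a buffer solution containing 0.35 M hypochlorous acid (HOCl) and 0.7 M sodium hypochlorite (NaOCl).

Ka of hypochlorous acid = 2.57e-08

pKa = -log(2.57e-08) = 7.59. pH = pKa + log([A⁻]/[HA]) = 7.59 + log(0.7/0.35)

pH = 7.89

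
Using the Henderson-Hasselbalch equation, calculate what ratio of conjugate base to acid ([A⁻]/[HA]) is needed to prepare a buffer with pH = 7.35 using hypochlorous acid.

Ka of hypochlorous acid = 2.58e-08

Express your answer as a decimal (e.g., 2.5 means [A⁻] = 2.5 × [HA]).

pKa = -log(2.58e-08) = 7.5884. pH = pKa + log([A⁻]/[HA]), so log([A⁻]/[HA]) = pH − pKa = 7.35 − 7.5884 = -0.2384. [A⁻]/[HA] = 10^(-0.2384) = 0.578

[A⁻]/[HA] = 0.578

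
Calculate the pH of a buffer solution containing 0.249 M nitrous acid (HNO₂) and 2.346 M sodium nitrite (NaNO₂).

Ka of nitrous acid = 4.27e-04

pKa = -log(4.27e-04) = 3.37. pH = pKa + log([A⁻]/[HA]) = 3.37 + log(2.346/0.249)

pH = 4.34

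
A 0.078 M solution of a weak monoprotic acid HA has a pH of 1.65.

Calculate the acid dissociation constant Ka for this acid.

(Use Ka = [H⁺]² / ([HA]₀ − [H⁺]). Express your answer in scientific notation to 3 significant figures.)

[H⁺] = 10^(−pH) = 10^(−1.65) = 2.239e-02 M. For HA ⇌ H⁺ + A⁻, Ka = [H⁺][A⁻]/[HA] = [H⁺]² / ([HA]₀ − [H⁺]) = (2.239e-02)² / (0.078 − 2.239e-02) = 9.01e-03.

K_a = 9.01e-03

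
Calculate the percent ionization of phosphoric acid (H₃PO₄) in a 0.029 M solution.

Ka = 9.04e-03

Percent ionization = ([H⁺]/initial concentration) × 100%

Using Ka equilibrium: x² + Ka×x - Ka×C = 0. Solving: [H⁺] = 1.2290e-02. Percent = (1.2290e-02/0.029) × 100

Percent ionization = 42.4%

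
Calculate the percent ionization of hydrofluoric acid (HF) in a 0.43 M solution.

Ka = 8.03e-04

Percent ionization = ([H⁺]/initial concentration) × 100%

Using Ka equilibrium: x² + Ka×x - Ka×C = 0. Solving: [H⁺] = 1.8185e-02. Percent = (1.8185e-02/0.43) × 100

Percent ionization = 4.23%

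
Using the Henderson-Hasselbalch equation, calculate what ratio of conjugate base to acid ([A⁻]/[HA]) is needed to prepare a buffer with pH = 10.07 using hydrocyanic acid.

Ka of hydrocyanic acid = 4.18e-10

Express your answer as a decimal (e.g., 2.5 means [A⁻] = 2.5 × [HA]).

pKa = -log(4.18e-10) = 9.3788. pH = pKa + log([A⁻]/[HA]), so log([A⁻]/[HA]) = pH − pKa = 10.07 − 9.3788 = 0.6912. [A⁻]/[HA] = 10^(0.6912) = 4.91

[A⁻]/[HA] = 4.91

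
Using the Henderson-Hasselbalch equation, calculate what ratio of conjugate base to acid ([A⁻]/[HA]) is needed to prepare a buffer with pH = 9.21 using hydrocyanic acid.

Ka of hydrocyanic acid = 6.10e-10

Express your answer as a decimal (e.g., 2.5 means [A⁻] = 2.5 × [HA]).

pKa = -log(6.10e-10) = 9.2147. pH = pKa + log([A⁻]/[HA]), so log([A⁻]/[HA]) = pH − pKa = 9.21 − 9.2147 = -0.0047. [A⁻]/[HA] = 10^(-0.0047) = 0.989

[A⁻]/[HA] = 0.989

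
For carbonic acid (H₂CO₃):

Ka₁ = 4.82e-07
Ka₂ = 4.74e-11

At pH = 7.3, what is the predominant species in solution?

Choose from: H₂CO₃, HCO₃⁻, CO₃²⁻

pKa₁ = 6.32, pKa₂ = 10.32. For a polyprotic acid the predominant species crosses at each pKa: below pKa_n the protonated form dominates, above it the deprotonated form does. At pH = 7.3, the predominant species is HCO₃⁻.

HCO₃⁻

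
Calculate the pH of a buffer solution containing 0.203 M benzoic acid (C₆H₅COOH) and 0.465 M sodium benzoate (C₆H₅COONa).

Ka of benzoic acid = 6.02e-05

pKa = -log(6.02e-05) = 4.22. pH = pKa + log([A⁻]/[HA]) = 4.22 + log(0.465/0.203)

pH = 4.58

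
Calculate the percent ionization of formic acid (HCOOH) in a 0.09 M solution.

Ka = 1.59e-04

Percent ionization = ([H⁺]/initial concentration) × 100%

Using Ka equilibrium: x² + Ka×x - Ka×C = 0. Solving: [H⁺] = 3.7042e-03. Percent = (3.7042e-03/0.09) × 100

Percent ionization = 4.12%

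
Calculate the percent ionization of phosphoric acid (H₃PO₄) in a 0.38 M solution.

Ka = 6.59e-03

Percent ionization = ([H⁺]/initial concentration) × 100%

Using Ka equilibrium: x² + Ka×x - Ka×C = 0. Solving: [H⁺] = 4.6855e-02. Percent = (4.6855e-02/0.38) × 100

Percent ionization = 12.3%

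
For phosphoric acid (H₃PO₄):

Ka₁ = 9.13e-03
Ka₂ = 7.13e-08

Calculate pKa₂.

pKa₂ = -log(Ka₂) = -log(7.13e-08) = 7.15.

pK_{a2} = 7.15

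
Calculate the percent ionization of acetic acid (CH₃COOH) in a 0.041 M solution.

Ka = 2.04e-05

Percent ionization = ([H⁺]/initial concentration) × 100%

Using Ka equilibrium: x² + Ka×x - Ka×C = 0. Solving: [H⁺] = 9.0441e-04. Percent = (9.0441e-04/0.041) × 100

Percent ionization = 2.21%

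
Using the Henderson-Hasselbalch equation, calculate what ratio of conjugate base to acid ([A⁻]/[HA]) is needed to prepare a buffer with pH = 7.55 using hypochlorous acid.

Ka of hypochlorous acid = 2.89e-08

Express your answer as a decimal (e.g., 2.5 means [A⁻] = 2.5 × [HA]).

pKa = -log(2.89e-08) = 7.5391. pH = pKa + log([A⁻]/[HA]), so log([A⁻]/[HA]) = pH − pKa = 7.55 − 7.5391 = 0.0109. [A⁻]/[HA] = 10^(0.0109) = 1.03

[A⁻]/[HA] = 1.03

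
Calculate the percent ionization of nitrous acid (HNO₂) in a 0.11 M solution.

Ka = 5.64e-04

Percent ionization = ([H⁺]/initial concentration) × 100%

Using Ka equilibrium: x² + Ka×x - Ka×C = 0. Solving: [H⁺] = 7.5996e-03. Percent = (7.5996e-03/0.11) × 100

Percent ionization = 6.91%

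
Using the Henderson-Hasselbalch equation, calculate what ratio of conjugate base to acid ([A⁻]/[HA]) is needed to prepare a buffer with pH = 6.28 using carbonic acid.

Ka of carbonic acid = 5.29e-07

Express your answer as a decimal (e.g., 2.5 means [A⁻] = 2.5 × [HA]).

pKa = -log(5.29e-07) = 6.2765. pH = pKa + log([A⁻]/[HA]), so log([A⁻]/[HA]) = pH − pKa = 6.28 − 6.2765 = 0.0035. [A⁻]/[HA] = 10^(0.0035) = 1.01

[A⁻]/[HA] = 1.01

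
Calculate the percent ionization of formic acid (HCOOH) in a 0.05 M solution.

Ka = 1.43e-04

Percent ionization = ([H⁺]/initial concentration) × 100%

Using Ka equilibrium: x² + Ka×x - Ka×C = 0. Solving: [H⁺] = 2.6034e-03. Percent = (2.6034e-03/0.05) × 100

Percent ionization = 5.21%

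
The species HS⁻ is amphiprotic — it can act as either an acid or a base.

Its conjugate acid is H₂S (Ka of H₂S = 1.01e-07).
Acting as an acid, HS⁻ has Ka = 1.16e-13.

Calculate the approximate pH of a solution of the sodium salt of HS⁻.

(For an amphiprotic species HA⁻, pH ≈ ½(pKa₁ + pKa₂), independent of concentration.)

pKa₁ = -log(1.01e-07) = 7.00; pKa₂ = -log(1.16e-13) = 12.94. For an amphiprotic species, pH ≈ ½(pKa₁ + pKa₂) = ½(7.00 + 12.94) = 9.97.

pH = 9.97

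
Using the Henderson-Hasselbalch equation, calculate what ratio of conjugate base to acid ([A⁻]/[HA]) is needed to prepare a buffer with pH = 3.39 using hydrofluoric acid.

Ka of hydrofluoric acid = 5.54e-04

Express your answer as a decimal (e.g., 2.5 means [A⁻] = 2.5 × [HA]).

pKa = -log(5.54e-04) = 3.2565. pH = pKa + log([A⁻]/[HA]), so log([A⁻]/[HA]) = pH − pKa = 3.39 − 3.2565 = 0.1335. [A⁻]/[HA] = 10^(0.1335) = 1.36

[A⁻]/[HA] = 1.36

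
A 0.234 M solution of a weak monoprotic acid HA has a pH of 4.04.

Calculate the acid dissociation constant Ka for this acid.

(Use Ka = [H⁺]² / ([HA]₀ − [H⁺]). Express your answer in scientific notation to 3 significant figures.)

[H⁺] = 10^(−pH) = 10^(−4.04) = 9.120e-05 M. For HA ⇌ H⁺ + A⁻, Ka = [H⁺][A⁻]/[HA] = [H⁺]² / ([HA]₀ − [H⁺]) = (9.120e-05)² / (0.234 − 9.120e-05) = 3.56e-08.

K_a = 3.56e-08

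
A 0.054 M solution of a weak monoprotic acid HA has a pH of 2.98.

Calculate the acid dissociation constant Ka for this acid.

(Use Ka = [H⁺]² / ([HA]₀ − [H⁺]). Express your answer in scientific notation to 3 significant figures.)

[H⁺] = 10^(−pH) = 10^(−2.98) = 1.047e-03 M. For HA ⇌ H⁺ + A⁻, Ka = [H⁺][A⁻]/[HA] = [H⁺]² / ([HA]₀ − [H⁺]) = (1.047e-03)² / (0.054 − 1.047e-03) = 2.07e-05.

K_a = 2.07e-05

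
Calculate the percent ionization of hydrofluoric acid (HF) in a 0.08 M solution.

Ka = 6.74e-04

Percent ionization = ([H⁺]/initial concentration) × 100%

Using Ka equilibrium: x² + Ka×x - Ka×C = 0. Solving: [H⁺] = 7.0138e-03. Percent = (7.0138e-03/0.08) × 100

Percent ionization = 8.77%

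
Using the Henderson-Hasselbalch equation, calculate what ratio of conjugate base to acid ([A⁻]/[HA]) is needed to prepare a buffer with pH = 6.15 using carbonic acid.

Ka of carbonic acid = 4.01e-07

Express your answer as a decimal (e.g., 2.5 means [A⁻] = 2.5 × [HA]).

pKa = -log(4.01e-07) = 6.3969. pH = pKa + log([A⁻]/[HA]), so log([A⁻]/[HA]) = pH − pKa = 6.15 − 6.3969 = -0.2469. [A⁻]/[HA] = 10^(-0.2469) = 0.566

[A⁻]/[HA] = 0.566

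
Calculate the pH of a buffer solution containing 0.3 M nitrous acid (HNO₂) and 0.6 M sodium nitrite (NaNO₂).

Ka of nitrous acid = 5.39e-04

pKa = -log(5.39e-04) = 3.27. pH = pKa + log([A⁻]/[HA]) = 3.27 + log(0.6/0.3)

pH = 3.57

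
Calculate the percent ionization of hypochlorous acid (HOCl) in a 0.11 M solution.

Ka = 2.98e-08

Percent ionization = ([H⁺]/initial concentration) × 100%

Using Ka equilibrium: x² + Ka×x - Ka×C = 0. Solving: [H⁺] = 5.7239e-05. Percent = (5.7239e-05/0.11) × 100

Percent ionization = 0.052%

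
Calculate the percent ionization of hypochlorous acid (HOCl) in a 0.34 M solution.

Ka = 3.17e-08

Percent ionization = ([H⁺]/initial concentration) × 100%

Using Ka equilibrium: x² + Ka×x - Ka×C = 0. Solving: [H⁺] = 1.0380e-04. Percent = (1.0380e-04/0.34) × 100

Percent ionization = 0.0305%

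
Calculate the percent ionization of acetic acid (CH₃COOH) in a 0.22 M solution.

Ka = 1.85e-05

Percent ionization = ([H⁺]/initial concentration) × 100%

Using Ka equilibrium: x² + Ka×x - Ka×C = 0. Solving: [H⁺] = 2.0082e-03. Percent = (2.0082e-03/0.22) × 100

Percent ionization = 0.913%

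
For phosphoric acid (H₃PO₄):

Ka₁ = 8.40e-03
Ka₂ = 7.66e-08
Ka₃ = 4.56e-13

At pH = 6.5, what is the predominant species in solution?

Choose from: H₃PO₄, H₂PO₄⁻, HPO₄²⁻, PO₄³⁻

pKa₁ = 2.08, pKa₂ = 7.12, pKa₃ = 12.34. For a polyprotic acid the predominant species crosses at each pKa: below pKa_n the protonated form dominates, above it the deprotonated form does. At pH = 6.5, the predominant species is H₂PO₄⁻.

H₂PO₄⁻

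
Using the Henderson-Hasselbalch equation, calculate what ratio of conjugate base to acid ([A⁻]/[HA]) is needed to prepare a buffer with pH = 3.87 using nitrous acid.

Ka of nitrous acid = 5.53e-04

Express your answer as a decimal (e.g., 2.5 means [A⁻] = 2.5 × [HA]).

pKa = -log(5.53e-04) = 3.2573. pH = pKa + log([A⁻]/[HA]), so log([A⁻]/[HA]) = pH − pKa = 3.87 − 3.2573 = 0.6127. [A⁻]/[HA] = 10^(0.6127) = 4.10

[A⁻]/[HA] = 4.10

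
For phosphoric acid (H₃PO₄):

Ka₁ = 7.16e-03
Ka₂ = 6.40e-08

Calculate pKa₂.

pKa₂ = -log(Ka₂) = -log(6.40e-08) = 7.19.

pK_{a2} = 7.19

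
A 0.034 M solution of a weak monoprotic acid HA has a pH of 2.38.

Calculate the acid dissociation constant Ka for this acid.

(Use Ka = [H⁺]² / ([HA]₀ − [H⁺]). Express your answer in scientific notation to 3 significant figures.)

[H⁺] = 10^(−pH) = 10^(−2.38) = 4.169e-03 M. For HA ⇌ H⁺ + A⁻, Ka = [H⁺][A⁻]/[HA] = [H⁺]² / ([HA]₀ − [H⁺]) = (4.169e-03)² / (0.034 − 4.169e-03) = 5.83e-04.

K_a = 5.83e-04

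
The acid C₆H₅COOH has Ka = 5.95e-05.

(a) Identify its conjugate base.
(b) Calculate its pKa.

(a) The conjugate base is formed by removing one H⁺ from C₆H₅COOH, giving C₆H₅COO⁻. (b) pKa = -log(Ka) = -log(5.95e-05) = 4.23.

Conjugate base: C₆H₅COO⁻; pK_a = 4.23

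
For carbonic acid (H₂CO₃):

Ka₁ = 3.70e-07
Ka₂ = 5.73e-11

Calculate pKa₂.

pKa₂ = -log(Ka₂) = -log(5.73e-11) = 10.24.

pK_{a2} = 10.24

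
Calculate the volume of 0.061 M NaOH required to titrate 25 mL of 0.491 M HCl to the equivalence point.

At equivalence: moles acid = moles base. moles HCl = 0.491 × 25/1000 = 0.01228 mol. V_base = moles / 0.061 × 1000 = 201.2 mL.

V_{base} = 201.2 mL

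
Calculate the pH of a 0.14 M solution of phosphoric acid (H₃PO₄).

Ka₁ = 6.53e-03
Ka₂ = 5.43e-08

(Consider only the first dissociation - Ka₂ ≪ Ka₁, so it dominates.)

First dissociation dominates. From Ka₁ = [H⁺][HA⁻]/[H₂A], x² + Ka₁·x − Ka₁·C = 0 with C = 0.14 M and Ka₁ = 6.53e-03. Solving: [H⁺] = (−Ka₁ + √(Ka₁² + 4·Ka₁·C)) / 2 = 2.7147e-02 M. pH = -log(2.7147e-02) = 1.57.

pH = 1.57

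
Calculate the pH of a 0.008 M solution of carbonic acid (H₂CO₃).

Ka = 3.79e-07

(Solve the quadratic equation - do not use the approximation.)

x² + Ka×x - Ka×C = 0. Using quadratic formula: [H⁺] = 5.4874e-05

pH = 4.26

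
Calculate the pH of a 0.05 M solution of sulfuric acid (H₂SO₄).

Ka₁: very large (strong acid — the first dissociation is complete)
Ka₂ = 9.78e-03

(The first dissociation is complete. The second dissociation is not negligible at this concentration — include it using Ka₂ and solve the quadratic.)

First dissociation is complete: [H⁺]₀ = [HSO₄⁻]₀ = C = 0.05 M. Second dissociation HSO₄⁻ ⇌ H⁺ + SO₄²⁻: let x = [SO₄²⁻]. Ka₂ = (C + x)·x / (C − x) = 9.78e-03 → x² + (C + Ka₂)·x − Ka₂·C = 0 → x² + 0.05978·x − 4.890e-04 = 0. x = (−0.05978 + √(0.05978² + 4 × 4.890e-04)) / 2 = 7.2908e-03 M. [H⁺] = C + x = 0.05 + 7.2908e-03 = 5.7291e-02 M. pH = -log(5.7291e-02) = 1.24.

pH = 1.24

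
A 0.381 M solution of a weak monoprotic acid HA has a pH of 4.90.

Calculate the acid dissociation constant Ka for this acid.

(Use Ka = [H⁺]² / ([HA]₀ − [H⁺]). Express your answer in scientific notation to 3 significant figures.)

[H⁺] = 10^(−pH) = 10^(−4.90) = 1.259e-05 M. For HA ⇌ H⁺ + A⁻, Ka = [H⁺][A⁻]/[HA] = [H⁺]² / ([HA]₀ − [H⁺]) = (1.259e-05)² / (0.381 − 1.259e-05) = 4.16e-10.

K_a = 4.16e-10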